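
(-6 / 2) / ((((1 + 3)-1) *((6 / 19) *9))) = -19/54 = -0.35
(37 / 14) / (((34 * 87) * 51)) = 37/2112012 = 0.00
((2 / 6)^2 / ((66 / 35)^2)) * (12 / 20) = 245/13068 = 0.02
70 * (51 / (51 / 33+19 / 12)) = 67320/59 = 1141.02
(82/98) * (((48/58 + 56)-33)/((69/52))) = 1473212/98049 = 15.03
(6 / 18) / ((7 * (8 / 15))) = 5/56 = 0.09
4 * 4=16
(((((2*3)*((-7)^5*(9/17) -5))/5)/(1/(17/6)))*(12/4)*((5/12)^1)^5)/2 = -23648125/41472 = -570.22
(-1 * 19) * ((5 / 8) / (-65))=19/104 = 0.18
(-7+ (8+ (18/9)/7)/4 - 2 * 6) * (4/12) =-5.64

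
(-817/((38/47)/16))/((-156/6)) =8084/13 = 621.85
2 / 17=0.12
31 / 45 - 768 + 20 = -33629/45 = -747.31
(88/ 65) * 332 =29216/65 = 449.48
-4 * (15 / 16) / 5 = -3/4 = -0.75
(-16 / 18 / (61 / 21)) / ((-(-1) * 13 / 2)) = -112/2379 = -0.05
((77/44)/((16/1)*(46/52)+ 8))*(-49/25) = -0.15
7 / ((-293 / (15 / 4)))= -105/1172 = -0.09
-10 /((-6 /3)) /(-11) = -0.45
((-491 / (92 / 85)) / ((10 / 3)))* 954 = -11944557/92 = -129832.14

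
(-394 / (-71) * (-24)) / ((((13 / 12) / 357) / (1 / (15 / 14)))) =-189044352/4615 = -40963.02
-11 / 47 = -0.23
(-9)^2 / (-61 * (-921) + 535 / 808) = 65448/45394783 = 0.00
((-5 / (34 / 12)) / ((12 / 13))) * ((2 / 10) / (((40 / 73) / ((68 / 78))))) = -73/120 = -0.61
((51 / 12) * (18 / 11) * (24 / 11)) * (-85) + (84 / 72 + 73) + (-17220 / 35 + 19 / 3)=-411703/242 = -1701.25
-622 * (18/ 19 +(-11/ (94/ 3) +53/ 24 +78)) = -538591355/10716 = -50260.48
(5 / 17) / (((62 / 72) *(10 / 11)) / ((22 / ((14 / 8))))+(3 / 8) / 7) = 609840/240193 = 2.54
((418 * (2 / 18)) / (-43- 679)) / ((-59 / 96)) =352/3363 = 0.10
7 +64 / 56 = 57/7 = 8.14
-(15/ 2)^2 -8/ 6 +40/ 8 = -631/12 = -52.58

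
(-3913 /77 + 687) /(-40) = -3499/220 = -15.90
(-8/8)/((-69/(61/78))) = 61/5382 = 0.01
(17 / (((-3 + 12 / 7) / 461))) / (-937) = 54859/8433 = 6.51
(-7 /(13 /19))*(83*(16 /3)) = -176624/39 = -4528.82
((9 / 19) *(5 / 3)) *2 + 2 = 68/19 = 3.58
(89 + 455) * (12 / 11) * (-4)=-2373.82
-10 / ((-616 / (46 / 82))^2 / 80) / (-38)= 13225/757465324 = 0.00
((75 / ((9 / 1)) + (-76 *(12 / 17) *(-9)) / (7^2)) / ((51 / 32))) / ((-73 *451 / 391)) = -33450464/246823731 = -0.14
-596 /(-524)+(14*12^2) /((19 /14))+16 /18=33321487/22401 = 1487.50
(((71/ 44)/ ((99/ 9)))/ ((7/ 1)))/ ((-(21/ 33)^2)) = -71/1372 = -0.05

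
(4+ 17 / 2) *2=25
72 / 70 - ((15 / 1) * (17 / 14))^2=-324117/980 = -330.73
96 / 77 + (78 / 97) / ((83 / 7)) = 814938/619927 = 1.31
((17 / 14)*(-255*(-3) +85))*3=21675/7 = 3096.43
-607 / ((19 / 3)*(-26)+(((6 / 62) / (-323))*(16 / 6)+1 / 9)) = 54701019/14829325 = 3.69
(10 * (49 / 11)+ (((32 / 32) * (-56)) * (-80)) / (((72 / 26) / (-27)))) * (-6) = 2879940/11 = 261812.73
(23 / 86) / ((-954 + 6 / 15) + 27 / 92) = -5290/18856403 = 0.00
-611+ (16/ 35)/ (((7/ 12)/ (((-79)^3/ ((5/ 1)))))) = -95411963/1225 = -77887.32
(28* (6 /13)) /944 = 21/1534 = 0.01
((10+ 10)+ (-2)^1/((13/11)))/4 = 4.58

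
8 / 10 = 4/5 = 0.80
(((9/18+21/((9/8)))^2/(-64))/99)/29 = -13225/6614784 = 0.00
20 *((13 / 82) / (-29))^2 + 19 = 26861544/1413721 = 19.00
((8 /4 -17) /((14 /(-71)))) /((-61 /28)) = -2130/61 = -34.92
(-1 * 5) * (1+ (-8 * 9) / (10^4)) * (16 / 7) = -9928/875 = -11.35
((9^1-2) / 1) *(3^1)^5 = 1701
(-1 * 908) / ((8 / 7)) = -1589/2 = -794.50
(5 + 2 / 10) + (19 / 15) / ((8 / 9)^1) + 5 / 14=391/56 = 6.98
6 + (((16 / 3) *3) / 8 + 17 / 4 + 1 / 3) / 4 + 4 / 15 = 7.91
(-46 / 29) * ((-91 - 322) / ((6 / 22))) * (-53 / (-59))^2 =9949478/5133 = 1938.34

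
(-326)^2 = 106276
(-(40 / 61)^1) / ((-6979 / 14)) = 80/60817 = 0.00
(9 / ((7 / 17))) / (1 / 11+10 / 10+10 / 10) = 10.45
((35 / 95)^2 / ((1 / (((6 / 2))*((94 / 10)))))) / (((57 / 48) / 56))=6190464/34295 = 180.51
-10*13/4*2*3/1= -195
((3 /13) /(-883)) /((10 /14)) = -21/57395 = 0.00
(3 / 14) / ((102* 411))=1/195636 = 0.00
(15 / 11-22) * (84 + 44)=-29056/11 = -2641.45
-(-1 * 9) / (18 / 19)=19/2 = 9.50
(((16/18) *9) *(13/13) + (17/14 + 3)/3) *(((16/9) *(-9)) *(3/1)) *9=-28440/7 = -4062.86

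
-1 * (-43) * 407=17501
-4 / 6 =-2/3 = -0.67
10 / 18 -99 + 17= -733/9 = -81.44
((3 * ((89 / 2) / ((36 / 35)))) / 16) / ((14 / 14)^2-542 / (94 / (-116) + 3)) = -395605/12022656 = -0.03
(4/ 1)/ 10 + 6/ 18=11/15 = 0.73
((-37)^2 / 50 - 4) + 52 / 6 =4807/150 = 32.05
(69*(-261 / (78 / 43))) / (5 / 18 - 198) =2323161/46267 = 50.21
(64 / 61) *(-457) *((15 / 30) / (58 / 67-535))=979808/2183007 = 0.45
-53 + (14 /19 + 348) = 5619/19 = 295.74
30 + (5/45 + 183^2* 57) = 17180128/9 = 1908903.11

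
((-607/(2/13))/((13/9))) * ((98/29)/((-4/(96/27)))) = 237944/29 = 8204.97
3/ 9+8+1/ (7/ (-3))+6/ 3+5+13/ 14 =95/6 = 15.83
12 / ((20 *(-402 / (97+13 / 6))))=-119/804 = -0.15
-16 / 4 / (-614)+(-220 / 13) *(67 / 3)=-4525102/11973 = -377.94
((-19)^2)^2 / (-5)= -130321/5 = -26064.20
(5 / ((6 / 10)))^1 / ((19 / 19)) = 25/3 = 8.33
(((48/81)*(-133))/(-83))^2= 4528384/5022081 = 0.90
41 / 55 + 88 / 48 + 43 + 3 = 16031/330 = 48.58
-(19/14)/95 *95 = -19/14 = -1.36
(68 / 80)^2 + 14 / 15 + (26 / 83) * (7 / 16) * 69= 1106771/99600 = 11.11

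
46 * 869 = 39974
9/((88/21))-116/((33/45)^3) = -3109131/10648 = -291.99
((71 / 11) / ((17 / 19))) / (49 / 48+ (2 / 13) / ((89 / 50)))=74918064/11499191 = 6.52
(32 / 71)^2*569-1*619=-2537723/5041 = -503.42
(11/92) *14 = 1.67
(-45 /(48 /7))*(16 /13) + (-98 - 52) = -2055/13 = -158.08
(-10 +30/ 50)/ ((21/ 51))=-799/35 = -22.83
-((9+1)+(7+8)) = -25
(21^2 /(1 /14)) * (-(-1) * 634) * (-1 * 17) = -66543372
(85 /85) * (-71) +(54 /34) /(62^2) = -4639681/65348 = -71.00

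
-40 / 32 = -5/4 = -1.25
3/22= 0.14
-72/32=-9/4 = -2.25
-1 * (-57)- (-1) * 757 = 814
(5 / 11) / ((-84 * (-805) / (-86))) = -43/74382 = 0.00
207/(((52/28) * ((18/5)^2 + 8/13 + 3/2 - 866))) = -24150/184367 = -0.13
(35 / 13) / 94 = 0.03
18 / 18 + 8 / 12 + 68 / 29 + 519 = 45502/87 = 523.01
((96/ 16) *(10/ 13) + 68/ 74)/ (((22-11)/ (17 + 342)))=86878/481 = 180.62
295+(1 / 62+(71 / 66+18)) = 321316/1023 = 314.09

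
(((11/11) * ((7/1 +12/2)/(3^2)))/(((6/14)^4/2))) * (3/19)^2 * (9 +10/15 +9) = 3495856/87723 = 39.85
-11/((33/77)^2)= -539/9 = -59.89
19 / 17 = 1.12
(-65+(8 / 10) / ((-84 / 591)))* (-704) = 1740288/35 = 49722.51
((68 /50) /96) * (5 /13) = 17/3120 = 0.01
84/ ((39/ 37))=1036/13 = 79.69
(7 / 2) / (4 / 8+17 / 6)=21/20 = 1.05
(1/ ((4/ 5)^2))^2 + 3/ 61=2.49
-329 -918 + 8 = -1239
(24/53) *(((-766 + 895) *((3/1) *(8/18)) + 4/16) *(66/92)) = 55.96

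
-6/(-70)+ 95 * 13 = 43228/35 = 1235.09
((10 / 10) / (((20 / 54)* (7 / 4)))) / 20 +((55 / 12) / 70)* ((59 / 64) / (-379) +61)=414737119/101875200 = 4.07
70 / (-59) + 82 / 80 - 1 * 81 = -191541/2360 = -81.16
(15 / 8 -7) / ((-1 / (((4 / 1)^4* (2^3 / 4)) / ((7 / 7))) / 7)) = 18368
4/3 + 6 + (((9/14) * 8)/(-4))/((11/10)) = 1424/231 = 6.16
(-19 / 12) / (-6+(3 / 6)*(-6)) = 19/108 = 0.18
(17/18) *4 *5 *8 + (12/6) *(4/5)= 6872/45 = 152.71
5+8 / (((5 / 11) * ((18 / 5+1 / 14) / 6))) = 8677/257 = 33.76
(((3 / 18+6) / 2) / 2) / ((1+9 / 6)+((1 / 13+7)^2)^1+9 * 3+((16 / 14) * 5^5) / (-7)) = -306397/85583388 = 0.00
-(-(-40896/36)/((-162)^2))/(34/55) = -7810/111537 = -0.07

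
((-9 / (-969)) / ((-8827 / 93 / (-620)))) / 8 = 43245/5702242 = 0.01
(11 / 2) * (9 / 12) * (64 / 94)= 132/47 = 2.81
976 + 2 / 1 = 978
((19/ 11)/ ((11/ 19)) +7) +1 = 1329/121 = 10.98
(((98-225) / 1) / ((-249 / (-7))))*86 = -307.04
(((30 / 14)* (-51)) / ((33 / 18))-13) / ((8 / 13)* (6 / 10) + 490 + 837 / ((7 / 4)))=-363415/4848118 = -0.07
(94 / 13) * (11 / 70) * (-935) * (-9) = 870111/91 = 9561.66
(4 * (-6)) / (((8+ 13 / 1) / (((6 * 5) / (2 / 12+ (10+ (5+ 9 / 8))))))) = -5760/2737 = -2.10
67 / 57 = 1.18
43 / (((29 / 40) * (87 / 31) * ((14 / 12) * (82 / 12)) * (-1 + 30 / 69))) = -14716320/3137771 = -4.69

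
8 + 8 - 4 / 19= 300/19 = 15.79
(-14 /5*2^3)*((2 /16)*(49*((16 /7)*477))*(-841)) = 629014176/5 = 125802835.20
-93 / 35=-2.66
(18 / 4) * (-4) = -18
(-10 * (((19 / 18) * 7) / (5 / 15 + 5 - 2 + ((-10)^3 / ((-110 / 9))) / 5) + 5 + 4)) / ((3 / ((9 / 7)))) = -36563/910 = -40.18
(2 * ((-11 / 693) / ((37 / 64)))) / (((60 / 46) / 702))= -38272/1295 = -29.55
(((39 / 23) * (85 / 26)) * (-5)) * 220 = -140250/23 = -6097.83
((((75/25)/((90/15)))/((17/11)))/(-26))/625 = -11/552500 = 0.00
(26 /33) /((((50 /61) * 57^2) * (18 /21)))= 5551/16082550 = 0.00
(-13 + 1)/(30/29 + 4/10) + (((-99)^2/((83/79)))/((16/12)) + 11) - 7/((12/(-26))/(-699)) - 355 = -8540001/2158 = -3957.37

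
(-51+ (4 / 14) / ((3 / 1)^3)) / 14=-9637/2646 = -3.64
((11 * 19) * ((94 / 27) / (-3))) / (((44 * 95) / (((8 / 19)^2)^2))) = -96256/52780005 = 0.00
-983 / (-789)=983/789 = 1.25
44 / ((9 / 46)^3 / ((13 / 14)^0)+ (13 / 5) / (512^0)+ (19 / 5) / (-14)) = 149897440/7958399 = 18.84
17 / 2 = 8.50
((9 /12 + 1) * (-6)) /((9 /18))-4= -25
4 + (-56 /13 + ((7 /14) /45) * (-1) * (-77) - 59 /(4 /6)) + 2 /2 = -50867/585 = -86.95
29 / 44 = 0.66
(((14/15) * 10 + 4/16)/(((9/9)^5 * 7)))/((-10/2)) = -23/84 = -0.27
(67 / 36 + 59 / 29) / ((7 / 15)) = 2905/348 = 8.35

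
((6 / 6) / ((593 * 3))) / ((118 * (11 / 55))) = 5/209922 = 0.00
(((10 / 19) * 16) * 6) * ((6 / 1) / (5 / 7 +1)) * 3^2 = 30240/19 = 1591.58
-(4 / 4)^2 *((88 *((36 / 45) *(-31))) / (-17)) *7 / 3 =-76384/255 = -299.55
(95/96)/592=95/56832 = 0.00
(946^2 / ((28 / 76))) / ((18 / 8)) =68013616/63 = 1079581.21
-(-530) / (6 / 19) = 5035/3 = 1678.33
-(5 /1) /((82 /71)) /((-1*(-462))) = -355/37884 = -0.01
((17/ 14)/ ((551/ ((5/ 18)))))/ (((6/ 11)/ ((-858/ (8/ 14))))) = -133705/79344 = -1.69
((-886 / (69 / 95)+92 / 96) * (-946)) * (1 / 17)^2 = 106083021/26588 = 3989.88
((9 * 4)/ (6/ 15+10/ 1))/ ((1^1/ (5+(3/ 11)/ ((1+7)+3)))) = 27360/1573 = 17.39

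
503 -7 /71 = 502.90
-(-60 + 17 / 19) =1123/19 = 59.11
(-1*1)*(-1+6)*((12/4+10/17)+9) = -1070/17 = -62.94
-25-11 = -36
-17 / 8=-2.12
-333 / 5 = -66.60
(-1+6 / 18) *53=-35.33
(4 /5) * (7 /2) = 14/5 = 2.80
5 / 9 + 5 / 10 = 1.06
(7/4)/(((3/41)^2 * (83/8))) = 23534/747 = 31.50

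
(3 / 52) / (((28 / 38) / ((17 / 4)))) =969/2912 = 0.33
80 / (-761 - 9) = -8/77 = -0.10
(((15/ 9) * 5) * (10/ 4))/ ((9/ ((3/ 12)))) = 125/216 = 0.58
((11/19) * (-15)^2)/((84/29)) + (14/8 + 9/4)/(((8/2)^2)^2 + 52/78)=44.99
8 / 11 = 0.73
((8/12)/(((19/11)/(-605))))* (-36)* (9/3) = 479160/19 = 25218.95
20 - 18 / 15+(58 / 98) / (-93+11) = 377547/20090 = 18.79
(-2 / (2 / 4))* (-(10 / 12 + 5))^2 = -1225/9 = -136.11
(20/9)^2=400/81 = 4.94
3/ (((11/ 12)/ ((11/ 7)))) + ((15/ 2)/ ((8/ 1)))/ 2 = 1257/224 = 5.61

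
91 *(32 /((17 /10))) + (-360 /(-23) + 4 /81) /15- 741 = 462232519/475065 = 972.99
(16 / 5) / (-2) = -1.60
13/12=1.08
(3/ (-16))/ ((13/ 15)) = -45/208 = -0.22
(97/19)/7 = 97/133 = 0.73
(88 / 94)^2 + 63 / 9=17399/2209 = 7.88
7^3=343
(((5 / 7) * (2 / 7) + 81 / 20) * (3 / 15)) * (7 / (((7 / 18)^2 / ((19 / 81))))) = 79211/8575 = 9.24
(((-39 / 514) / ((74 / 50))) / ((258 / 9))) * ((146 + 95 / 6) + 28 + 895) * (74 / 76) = -6346275/3359504 = -1.89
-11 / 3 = -3.67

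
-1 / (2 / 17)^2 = -289/4 = -72.25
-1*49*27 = -1323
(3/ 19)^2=9/361 = 0.02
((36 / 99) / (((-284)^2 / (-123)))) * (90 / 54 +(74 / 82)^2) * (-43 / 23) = 5848/2273491 = 0.00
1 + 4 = 5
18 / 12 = 3/2 = 1.50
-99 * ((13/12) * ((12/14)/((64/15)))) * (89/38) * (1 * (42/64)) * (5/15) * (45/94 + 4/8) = -39517335/3657728 = -10.80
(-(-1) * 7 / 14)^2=0.25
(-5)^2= 25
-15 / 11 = -1.36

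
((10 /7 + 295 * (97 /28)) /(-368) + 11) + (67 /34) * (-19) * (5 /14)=-902607/175168 = -5.15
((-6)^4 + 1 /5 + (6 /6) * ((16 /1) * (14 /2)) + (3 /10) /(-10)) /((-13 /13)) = -140817/100 = -1408.17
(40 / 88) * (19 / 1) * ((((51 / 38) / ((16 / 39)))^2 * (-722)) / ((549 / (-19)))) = 793422045/343552 = 2309.47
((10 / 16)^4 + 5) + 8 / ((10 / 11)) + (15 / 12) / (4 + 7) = 3168839/225280 = 14.07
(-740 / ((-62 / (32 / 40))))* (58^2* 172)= 171267968/31 = 5524773.16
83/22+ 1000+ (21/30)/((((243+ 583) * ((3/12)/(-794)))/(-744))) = 19510677/6490 = 3006.27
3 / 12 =1/4 = 0.25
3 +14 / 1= 17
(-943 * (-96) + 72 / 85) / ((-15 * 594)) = -1282492/126225 = -10.16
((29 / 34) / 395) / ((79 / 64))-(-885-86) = 515101863/530485 = 971.00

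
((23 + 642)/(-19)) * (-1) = 35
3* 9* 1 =27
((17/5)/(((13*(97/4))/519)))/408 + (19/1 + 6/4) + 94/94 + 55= 482419/6305 = 76.51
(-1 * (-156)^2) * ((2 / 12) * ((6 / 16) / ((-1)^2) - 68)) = 274287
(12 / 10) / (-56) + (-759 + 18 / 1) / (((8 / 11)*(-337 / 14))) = 498996/11795 = 42.31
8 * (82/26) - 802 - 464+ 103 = -14791/13 = -1137.77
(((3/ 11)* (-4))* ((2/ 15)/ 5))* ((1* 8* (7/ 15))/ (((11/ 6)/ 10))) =-1792/3025 = -0.59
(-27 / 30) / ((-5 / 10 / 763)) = 6867/5 = 1373.40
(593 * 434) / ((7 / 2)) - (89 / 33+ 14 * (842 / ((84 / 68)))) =703853/11 = 63986.64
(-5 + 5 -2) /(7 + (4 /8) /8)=-32/113 = -0.28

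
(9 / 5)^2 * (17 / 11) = 1377/275 = 5.01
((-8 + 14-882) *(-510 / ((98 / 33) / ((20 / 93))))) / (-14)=-24571800/10633 = -2310.90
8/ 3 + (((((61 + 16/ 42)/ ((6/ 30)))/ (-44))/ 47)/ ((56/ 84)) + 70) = 6292201/86856 = 72.44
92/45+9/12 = 503/180 = 2.79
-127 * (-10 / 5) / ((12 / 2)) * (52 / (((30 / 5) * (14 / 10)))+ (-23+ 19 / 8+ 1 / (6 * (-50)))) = -611.20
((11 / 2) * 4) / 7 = 22/7 = 3.14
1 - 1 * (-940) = 941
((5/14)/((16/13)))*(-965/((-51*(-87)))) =-62725/993888 = -0.06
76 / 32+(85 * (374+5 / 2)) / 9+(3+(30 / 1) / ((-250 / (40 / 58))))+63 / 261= 12393557/3480 = 3561.37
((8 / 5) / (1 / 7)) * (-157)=-1758.40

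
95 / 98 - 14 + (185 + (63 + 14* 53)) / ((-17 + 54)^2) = -1651193/134162 = -12.31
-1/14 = -0.07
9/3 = 3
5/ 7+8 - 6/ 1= 19/7 = 2.71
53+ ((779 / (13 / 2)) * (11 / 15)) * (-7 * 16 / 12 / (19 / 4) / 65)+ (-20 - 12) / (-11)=22274111/418275 = 53.25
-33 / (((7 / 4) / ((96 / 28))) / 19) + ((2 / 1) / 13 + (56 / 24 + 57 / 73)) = -170910728/139503 = -1225.14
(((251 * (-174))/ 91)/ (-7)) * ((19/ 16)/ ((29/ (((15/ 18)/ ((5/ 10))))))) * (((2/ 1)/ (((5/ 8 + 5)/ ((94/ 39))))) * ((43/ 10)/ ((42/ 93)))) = 298782619/7825545 = 38.18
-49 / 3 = -16.33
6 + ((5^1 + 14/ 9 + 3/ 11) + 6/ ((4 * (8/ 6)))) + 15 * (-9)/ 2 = -42409/792 = -53.55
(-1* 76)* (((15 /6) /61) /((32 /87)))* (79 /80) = -130587/15616 = -8.36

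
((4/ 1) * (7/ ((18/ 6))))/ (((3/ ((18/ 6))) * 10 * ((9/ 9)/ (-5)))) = -14/3 = -4.67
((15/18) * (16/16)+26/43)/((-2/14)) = -2597/258 = -10.07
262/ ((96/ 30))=655/8 = 81.88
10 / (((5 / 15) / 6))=180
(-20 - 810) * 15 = -12450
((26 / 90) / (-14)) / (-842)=13/530460 = 0.00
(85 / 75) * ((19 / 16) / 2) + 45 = 21923/480 = 45.67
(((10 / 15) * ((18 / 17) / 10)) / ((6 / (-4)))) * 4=-16/85 = -0.19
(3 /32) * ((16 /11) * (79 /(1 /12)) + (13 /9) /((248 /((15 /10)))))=22570127/174592 = 129.27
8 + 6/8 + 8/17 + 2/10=3203/340 = 9.42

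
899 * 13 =11687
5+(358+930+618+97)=2008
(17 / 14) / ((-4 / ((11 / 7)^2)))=-2057/2744 = -0.75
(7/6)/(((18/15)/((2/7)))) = 5/18 = 0.28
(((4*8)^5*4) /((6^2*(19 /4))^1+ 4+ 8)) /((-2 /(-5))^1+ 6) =20971520/183 = 114598.47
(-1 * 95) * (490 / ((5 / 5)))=-46550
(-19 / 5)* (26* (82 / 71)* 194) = -7858552/355 = -22136.77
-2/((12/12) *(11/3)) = -6/11 = -0.55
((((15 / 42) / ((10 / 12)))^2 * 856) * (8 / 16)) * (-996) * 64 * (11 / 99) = -27282432/49 = -556784.33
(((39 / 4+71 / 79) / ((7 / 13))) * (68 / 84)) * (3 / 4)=743665/61936 = 12.01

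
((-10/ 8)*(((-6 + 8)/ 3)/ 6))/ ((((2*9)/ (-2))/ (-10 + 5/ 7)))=-325/2268 = -0.14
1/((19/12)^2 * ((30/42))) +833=1504573/1805 = 833.56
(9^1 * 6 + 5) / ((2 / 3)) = 177/2 = 88.50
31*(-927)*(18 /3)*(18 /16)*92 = -17845677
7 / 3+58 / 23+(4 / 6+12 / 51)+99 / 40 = 128749/15640 = 8.23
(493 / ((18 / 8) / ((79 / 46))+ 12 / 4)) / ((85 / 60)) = 18328/227 = 80.74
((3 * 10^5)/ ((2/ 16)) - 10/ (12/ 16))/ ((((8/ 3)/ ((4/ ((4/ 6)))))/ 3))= 16199910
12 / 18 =2/3 = 0.67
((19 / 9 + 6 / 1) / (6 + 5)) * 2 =146/99 = 1.47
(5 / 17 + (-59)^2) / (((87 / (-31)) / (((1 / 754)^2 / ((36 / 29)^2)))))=-917321/647872992 = 0.00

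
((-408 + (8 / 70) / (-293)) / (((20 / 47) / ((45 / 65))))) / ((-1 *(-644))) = -442462653/429274300 = -1.03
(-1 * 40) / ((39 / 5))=-200/39 = -5.13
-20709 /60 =-345.15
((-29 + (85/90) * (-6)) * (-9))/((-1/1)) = -312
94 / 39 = 2.41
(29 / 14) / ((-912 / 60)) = -0.14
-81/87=-0.93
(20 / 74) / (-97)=-10/3589 = 0.00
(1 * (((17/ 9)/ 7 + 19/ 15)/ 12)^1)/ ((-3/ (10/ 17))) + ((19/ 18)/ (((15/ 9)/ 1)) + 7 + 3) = 1022527/96390 = 10.61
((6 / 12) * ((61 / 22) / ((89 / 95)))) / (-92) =-5795/360272 = -0.02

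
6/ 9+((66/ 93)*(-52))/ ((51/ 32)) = -35554/1581 = -22.49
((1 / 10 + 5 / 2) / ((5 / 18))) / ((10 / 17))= 1989/125 = 15.91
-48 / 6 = -8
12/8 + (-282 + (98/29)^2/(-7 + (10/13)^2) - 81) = -661756721/1821606 = -363.28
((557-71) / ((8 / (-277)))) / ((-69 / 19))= 426303/92 = 4633.73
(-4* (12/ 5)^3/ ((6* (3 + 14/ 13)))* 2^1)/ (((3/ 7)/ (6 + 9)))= -209664/1325 = -158.24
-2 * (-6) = 12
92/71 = 1.30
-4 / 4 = -1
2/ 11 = 0.18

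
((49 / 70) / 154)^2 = 1/48400 = 0.00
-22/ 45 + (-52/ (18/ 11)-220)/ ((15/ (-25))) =56584/135 = 419.14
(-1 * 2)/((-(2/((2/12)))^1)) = 1/6 = 0.17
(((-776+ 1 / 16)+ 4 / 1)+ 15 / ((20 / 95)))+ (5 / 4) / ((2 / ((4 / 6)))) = -33613/48 = -700.27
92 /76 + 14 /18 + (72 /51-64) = -176164/2907 = -60.60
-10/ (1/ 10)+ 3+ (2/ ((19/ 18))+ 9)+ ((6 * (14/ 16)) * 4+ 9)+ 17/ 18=-18865/342 = -55.16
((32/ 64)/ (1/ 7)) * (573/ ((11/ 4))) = 8022/11 = 729.27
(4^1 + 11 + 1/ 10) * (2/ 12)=151/60 = 2.52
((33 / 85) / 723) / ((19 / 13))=143/389215 = 0.00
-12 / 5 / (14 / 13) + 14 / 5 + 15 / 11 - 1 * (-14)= 1227/77 = 15.94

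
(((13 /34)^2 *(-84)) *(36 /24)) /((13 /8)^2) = -2016/289 = -6.98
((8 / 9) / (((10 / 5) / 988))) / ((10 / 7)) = 13832/45 = 307.38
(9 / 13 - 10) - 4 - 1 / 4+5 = -445/52 = -8.56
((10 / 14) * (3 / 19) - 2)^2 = 63001/17689 = 3.56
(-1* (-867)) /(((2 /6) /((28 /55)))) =72828/55 = 1324.15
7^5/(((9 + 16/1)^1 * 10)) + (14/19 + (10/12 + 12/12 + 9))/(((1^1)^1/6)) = 649083/4750 = 136.65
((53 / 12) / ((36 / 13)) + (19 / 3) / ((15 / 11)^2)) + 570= 690001/1200 = 575.00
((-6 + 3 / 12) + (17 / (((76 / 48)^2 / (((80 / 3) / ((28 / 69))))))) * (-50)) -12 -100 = -226406217/10108 = -22398.72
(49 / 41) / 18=49/738 = 0.07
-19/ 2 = -9.50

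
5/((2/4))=10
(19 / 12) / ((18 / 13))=247/216 = 1.14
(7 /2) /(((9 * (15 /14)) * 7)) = 7/135 = 0.05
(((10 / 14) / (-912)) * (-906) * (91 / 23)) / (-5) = -1963/3496 = -0.56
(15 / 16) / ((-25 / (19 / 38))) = -3/160 = -0.02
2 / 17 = 0.12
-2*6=-12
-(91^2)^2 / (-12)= 68574961/12 = 5714580.08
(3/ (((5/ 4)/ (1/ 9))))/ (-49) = -4/735 = -0.01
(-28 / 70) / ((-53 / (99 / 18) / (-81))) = -891/265 = -3.36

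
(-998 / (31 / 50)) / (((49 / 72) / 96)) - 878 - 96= -346388306/1519 = -228037.07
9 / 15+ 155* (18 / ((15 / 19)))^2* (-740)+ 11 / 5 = -298128226/5 = -59625645.20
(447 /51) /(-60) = -149/1020 = -0.15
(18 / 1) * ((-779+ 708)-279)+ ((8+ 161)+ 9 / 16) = -98087/16 = -6130.44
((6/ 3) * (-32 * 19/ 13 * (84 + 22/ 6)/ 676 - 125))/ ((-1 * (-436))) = -863851/1436838 = -0.60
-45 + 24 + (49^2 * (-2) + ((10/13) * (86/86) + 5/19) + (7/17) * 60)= -4797.26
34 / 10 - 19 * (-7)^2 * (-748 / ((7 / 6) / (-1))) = -2984503/5 = -596900.60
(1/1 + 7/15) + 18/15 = 8/3 = 2.67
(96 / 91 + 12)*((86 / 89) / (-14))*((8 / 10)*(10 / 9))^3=-968704/1530711 = -0.63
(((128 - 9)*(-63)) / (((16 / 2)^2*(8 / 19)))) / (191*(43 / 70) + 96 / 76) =-94724595/40378112 = -2.35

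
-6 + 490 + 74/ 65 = 31534/65 = 485.14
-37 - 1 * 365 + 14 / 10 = -2003/5 = -400.60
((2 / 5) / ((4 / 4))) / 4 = 1/10 = 0.10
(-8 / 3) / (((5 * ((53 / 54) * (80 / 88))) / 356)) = -281952/1325 = -212.79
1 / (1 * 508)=1/508 = 0.00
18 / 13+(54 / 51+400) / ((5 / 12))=1065138/1105 = 963.93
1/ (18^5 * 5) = 1/9447840 = 0.00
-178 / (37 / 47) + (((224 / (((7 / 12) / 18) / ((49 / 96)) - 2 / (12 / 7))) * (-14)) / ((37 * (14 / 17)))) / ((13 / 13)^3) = -683066/5143 = -132.81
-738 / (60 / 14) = -861/5 = -172.20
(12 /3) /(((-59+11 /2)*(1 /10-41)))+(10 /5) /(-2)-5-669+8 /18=-265684453/393867 = -674.55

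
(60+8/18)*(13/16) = 442/9 = 49.11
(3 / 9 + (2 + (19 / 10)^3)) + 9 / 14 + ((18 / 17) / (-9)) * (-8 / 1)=10.78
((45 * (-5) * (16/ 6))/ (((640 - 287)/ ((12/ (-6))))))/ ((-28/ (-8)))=2400/2471 = 0.97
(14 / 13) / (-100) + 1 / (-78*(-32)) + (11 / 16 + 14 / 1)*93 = 85233853/62400 = 1365.93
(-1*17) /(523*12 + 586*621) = -17/370182 = 0.00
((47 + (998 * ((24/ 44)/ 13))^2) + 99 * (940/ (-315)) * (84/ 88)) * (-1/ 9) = -31050629/184041 = -168.72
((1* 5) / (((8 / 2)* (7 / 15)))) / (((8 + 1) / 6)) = 25/14 = 1.79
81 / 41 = 1.98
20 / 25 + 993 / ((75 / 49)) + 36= 17139/25 = 685.56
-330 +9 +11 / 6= -1915/6 = -319.17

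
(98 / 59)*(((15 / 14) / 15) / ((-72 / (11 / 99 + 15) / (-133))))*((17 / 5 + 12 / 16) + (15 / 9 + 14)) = 18818303/286740 = 65.63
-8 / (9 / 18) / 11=-1.45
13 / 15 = 0.87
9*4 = 36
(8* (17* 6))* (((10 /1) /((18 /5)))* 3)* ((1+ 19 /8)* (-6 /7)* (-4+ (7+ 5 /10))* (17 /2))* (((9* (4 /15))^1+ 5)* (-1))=4330665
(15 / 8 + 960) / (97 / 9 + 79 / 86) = 2977965/36212 = 82.24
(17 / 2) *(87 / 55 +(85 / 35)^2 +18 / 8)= 1783079/21560 = 82.70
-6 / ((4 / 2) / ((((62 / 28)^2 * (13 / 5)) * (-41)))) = 1536639/980 = 1568.00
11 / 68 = 0.16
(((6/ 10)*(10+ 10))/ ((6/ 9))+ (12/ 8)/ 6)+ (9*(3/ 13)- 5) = 797/52 = 15.33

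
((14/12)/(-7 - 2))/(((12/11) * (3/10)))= -385/972 = -0.40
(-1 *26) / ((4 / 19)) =-247/2 = -123.50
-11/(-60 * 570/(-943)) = -10373/34200 = -0.30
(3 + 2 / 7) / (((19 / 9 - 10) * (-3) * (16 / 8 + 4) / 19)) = 437/994 = 0.44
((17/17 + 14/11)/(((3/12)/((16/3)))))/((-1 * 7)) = -1600/231 = -6.93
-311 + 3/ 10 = -3107/10 = -310.70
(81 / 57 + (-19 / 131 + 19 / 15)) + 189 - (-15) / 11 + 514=290315821/410685 = 706.91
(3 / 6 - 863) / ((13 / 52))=-3450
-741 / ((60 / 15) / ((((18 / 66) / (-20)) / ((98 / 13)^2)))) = 375687/8451520 = 0.04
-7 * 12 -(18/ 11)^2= -10488/121 = -86.68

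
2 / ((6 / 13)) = 13/3 = 4.33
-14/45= -0.31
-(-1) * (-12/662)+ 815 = 269759/331 = 814.98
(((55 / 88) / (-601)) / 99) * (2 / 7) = -5/1665972 = 0.00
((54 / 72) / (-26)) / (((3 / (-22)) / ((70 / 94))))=385/2444 = 0.16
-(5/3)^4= -625/81 = -7.72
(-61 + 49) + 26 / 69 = -802/69 = -11.62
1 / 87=0.01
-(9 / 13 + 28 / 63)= -133/117 = -1.14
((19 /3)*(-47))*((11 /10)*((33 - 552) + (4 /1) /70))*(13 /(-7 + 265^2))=49348871/1568700 = 31.46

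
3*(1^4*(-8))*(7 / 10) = -84/5 = -16.80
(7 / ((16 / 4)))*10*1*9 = 315/2 = 157.50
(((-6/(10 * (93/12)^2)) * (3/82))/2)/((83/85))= -612/3270283 = 0.00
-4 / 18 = -0.22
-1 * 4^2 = -16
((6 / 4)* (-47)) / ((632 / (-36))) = 1269/316 = 4.02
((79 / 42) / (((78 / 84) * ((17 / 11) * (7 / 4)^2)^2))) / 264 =27808/81185013 = 0.00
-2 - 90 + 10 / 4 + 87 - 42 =-89/2 = -44.50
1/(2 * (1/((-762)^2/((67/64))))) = 18580608/67 = 277322.51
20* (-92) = -1840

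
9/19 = 0.47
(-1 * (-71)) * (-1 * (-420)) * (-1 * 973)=-29014860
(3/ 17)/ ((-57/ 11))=-11/323 = -0.03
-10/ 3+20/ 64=-145/48 = -3.02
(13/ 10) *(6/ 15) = 13/25 = 0.52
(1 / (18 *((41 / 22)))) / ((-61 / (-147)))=539/7503 = 0.07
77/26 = 2.96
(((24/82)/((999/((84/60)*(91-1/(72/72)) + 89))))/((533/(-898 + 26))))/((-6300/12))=149984/764090145 = 0.00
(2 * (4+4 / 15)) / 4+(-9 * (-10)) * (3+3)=8132/15 = 542.13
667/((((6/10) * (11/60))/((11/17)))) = 3923.53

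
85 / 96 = 0.89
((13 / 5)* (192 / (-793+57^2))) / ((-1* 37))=-312/56795 = -0.01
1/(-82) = -0.01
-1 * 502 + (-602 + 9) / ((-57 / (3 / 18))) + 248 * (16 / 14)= -216.84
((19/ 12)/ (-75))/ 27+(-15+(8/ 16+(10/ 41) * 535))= 115557871/996300 = 115.99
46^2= 2116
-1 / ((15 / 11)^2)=-0.54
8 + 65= 73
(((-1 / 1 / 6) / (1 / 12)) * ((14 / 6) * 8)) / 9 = -112/27 = -4.15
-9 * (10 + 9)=-171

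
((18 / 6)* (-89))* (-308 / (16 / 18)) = 185031/2 = 92515.50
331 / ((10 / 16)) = 2648/5 = 529.60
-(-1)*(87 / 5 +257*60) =77187/5 = 15437.40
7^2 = 49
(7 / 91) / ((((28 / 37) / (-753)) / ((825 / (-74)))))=621225/728 = 853.33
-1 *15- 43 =-58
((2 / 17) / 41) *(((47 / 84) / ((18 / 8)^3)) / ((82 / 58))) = 43616/437485293 = 0.00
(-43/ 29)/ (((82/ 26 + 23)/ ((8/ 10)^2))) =-2236/61625 = -0.04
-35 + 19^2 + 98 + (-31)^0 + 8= 433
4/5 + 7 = 39/5 = 7.80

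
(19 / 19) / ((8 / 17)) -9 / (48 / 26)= -11/4 = -2.75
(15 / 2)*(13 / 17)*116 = 11310/17 = 665.29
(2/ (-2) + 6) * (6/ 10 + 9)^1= 48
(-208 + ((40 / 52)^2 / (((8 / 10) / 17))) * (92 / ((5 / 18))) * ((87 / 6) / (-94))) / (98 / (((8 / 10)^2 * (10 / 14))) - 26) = -54037552/11970101 = -4.51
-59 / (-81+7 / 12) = 708/965 = 0.73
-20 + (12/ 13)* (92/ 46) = -236/13 = -18.15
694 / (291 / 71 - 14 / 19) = 936206/4535 = 206.44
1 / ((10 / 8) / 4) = 16/5 = 3.20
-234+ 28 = -206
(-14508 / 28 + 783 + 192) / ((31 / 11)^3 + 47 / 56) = 11350768/576951 = 19.67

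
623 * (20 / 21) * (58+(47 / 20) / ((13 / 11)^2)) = 17953703/507 = 35411.64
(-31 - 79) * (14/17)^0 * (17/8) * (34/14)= -15895/28 = -567.68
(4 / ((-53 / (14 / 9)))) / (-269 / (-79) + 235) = -2212/4491909 = 0.00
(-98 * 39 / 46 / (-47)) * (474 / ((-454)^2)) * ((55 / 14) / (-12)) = -1186185/891245584 = 0.00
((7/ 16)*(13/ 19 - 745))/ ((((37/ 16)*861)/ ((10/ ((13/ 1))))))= -47140/374699 = -0.13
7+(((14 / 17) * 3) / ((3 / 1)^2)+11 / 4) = 2045/204 = 10.02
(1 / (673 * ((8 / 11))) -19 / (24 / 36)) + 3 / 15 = -761781/26920 = -28.30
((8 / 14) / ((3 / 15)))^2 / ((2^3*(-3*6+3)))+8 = 1166/147 = 7.93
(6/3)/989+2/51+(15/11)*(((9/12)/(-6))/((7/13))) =-0.28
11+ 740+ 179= 930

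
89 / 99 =0.90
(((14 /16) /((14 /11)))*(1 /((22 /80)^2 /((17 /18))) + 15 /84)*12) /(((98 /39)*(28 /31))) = 155656735/3380608 = 46.04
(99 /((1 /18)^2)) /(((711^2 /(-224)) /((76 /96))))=-70224/6241 = -11.25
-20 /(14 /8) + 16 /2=-24/7 = -3.43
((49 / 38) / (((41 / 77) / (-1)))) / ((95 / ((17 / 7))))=-0.06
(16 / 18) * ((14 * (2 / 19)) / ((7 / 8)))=256/171 = 1.50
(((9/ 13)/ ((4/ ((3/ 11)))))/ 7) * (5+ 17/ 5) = 81/1430 = 0.06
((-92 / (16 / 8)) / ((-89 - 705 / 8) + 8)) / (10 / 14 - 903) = -644/2136387 = 0.00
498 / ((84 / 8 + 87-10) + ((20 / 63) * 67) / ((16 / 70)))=2.76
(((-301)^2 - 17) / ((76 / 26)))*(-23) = -13542308/19 = -712753.05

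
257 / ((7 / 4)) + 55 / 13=13749/91 = 151.09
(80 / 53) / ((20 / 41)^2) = 1681/265 = 6.34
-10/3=-3.33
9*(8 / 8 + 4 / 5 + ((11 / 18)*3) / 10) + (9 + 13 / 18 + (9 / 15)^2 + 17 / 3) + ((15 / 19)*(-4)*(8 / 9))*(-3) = 718541/17100 = 42.02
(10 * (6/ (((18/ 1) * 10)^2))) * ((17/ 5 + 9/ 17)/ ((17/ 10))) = 167/39015 = 0.00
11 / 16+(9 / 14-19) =-1979/112 = -17.67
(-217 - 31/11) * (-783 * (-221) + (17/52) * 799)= -838099167/22 = -38095416.68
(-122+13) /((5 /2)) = -218/5 = -43.60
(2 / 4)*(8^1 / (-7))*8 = -32/7 = -4.57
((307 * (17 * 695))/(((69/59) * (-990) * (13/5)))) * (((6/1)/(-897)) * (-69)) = -214005095/384813 = -556.13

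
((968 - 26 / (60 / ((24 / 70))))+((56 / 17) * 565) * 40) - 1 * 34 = 224258208/2975 = 75380.91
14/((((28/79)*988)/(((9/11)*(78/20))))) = 2133/16720 = 0.13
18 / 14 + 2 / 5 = 59/35 = 1.69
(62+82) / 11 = 144/11 = 13.09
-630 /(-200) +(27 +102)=2643/20 = 132.15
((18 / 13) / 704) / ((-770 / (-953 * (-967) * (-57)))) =472755663/3523520 = 134.17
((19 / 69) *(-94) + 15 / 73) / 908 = -0.03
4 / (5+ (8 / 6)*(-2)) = 12/7 = 1.71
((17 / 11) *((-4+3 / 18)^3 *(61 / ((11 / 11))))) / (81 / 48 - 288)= 25234358/1360557 = 18.55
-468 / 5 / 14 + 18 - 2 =326/35 = 9.31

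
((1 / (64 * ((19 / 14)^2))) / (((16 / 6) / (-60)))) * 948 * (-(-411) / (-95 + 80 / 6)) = 2629989/2888 = 910.66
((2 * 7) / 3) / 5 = 14/15 = 0.93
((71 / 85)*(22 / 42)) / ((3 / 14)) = 1562/765 = 2.04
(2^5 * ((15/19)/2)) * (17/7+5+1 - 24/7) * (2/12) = 200/19 = 10.53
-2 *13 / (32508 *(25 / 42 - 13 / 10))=65/57276 = 0.00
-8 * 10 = -80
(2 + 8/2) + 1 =7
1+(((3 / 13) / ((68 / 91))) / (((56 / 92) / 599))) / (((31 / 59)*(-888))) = 435093/1247936 = 0.35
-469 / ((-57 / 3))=469/19 = 24.68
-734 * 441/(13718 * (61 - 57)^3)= -161847/438976 = -0.37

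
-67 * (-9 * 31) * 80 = 1495440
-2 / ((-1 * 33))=2/33 = 0.06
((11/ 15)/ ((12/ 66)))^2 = 14641/900 = 16.27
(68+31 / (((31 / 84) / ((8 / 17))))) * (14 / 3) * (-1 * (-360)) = 3071040/17 = 180649.41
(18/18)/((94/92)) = 46/47 = 0.98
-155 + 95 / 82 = -153.84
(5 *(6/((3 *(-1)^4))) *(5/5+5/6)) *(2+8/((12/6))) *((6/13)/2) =330/13 = 25.38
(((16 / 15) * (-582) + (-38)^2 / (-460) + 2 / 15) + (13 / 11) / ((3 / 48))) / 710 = -2295583/2694450 = -0.85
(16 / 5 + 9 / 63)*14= 234/5 = 46.80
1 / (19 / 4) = 4/19 = 0.21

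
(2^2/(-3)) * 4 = -16/3 = -5.33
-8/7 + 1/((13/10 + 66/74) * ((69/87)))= -74114/130571 = -0.57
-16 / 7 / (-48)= 1/21 = 0.05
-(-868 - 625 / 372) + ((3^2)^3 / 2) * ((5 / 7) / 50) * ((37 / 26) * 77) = 1440.26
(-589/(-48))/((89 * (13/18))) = 1767/9256 = 0.19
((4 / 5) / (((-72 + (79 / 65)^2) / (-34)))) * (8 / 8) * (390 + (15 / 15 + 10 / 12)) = 7946380/52581 = 151.13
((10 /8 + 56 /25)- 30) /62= -2651/6200 = -0.43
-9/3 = -3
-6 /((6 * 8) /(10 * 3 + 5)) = -35/8 = -4.38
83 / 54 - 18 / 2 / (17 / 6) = -1505/918 = -1.64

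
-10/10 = -1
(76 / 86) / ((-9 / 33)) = -418/129 = -3.24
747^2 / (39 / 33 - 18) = -6138099/185 = -33178.91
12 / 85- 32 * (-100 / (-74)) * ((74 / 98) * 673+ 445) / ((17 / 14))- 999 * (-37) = 66447553/22015 = 3018.29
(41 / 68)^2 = 0.36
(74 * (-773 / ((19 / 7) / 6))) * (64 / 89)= -153758976/1691 = -90927.84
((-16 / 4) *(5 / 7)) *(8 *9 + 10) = -1640/7 = -234.29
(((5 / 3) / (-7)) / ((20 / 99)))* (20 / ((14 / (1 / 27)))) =-55/882 = -0.06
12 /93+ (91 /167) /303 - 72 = -112736207/1568631 = -71.87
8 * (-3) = -24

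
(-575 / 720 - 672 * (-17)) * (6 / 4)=1644941/96 = 17134.80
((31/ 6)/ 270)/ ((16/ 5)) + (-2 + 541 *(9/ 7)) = 25168537/36288 = 693.58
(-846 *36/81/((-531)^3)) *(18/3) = 752/49907097 = 0.00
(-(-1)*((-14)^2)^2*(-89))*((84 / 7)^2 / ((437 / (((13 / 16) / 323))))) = -400025808/141151 = -2834.03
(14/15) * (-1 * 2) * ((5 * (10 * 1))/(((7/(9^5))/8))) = -6298560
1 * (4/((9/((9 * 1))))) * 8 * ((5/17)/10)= 16/17 = 0.94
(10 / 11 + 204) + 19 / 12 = 27257/132 = 206.49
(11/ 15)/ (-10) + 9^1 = 1339/150 = 8.93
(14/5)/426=7/1065 = 0.01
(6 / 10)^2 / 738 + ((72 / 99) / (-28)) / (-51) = 8027/8050350 = 0.00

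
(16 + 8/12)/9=1.85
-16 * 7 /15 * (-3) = 112/5 = 22.40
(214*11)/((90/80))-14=18706/9 = 2078.44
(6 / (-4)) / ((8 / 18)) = -27/8 = -3.38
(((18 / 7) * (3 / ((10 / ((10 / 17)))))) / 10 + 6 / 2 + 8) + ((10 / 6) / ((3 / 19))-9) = 12.60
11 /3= 3.67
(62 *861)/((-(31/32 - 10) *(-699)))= -569408/67337 = -8.46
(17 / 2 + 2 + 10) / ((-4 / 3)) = -123/8 = -15.38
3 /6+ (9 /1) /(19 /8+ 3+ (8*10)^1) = 827/1366 = 0.61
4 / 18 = 2/9 = 0.22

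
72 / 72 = 1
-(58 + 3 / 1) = -61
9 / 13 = 0.69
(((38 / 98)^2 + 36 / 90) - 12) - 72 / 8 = -245498/12005 = -20.45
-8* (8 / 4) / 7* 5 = -80/7 = -11.43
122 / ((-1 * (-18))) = 6.78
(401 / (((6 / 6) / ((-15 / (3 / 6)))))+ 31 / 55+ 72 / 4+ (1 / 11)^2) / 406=-3633457/122815 = -29.58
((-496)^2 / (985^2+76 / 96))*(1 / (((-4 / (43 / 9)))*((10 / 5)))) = -10578688/69856257 = -0.15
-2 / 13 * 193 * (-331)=127766/13 = 9828.15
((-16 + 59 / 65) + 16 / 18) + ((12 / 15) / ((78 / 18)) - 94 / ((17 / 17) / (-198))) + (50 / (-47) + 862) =535022933/27495 = 19458.92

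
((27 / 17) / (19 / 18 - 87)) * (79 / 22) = -19197/289289 = -0.07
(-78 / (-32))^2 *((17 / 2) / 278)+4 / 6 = 362243/427008 = 0.85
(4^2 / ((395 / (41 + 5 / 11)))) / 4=1824/4345 = 0.42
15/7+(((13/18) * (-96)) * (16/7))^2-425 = 10889104/441 = 24691.85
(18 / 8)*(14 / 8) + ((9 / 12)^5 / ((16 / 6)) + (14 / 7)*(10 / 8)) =53465/8192 = 6.53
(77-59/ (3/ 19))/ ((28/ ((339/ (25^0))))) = -3591.79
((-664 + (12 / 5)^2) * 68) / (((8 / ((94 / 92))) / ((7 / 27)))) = -23009602/15525 = -1482.10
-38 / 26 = -19/13 = -1.46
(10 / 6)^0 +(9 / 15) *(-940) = -563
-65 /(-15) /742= 13/2226 = 0.01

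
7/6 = 1.17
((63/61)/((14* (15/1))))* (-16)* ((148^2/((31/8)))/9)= -1401856/28365 = -49.42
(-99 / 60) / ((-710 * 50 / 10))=33/71000 = 0.00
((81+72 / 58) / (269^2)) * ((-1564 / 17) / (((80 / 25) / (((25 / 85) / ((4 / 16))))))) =-1371375/35673973 = -0.04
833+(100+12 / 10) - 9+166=1091.20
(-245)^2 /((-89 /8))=-480200/89 = -5395.51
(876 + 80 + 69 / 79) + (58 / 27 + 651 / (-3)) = 1582732/2133 = 742.02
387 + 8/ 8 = 388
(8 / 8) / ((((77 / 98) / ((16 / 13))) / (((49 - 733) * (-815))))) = 124871040/143 = 873224.06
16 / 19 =0.84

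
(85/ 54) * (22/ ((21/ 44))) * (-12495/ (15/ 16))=-78330560/81 = -967043.95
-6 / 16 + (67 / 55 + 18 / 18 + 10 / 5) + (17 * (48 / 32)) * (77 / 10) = 17617/88 = 200.19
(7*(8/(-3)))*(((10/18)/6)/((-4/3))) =35/27 = 1.30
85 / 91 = 0.93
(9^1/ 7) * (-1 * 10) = -12.86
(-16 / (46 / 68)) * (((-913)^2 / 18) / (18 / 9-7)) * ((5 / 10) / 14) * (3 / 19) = 56682692/45885 = 1235.32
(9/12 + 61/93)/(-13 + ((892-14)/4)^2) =523/17918217 = 0.00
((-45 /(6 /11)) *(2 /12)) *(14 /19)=-385/38 = -10.13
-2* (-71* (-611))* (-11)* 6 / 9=1908764/3 = 636254.67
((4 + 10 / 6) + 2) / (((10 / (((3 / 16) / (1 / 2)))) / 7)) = 161/80 = 2.01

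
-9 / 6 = -3/2 = -1.50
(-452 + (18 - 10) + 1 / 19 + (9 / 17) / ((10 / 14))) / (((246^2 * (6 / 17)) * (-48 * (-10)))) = -8729/201916800 = 0.00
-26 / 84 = -13/42 = -0.31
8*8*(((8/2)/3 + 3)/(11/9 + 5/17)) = 5304/29 = 182.90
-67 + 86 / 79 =-5207/79 = -65.91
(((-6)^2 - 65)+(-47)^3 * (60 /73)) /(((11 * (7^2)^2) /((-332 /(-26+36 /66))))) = -517214251/12269110 = -42.16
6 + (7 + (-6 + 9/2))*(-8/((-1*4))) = 17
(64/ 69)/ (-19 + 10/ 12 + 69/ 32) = -2048/35351 = -0.06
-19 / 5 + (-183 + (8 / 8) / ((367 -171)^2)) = -35880539/192080 = -186.80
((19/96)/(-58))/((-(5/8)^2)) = 19/2175 = 0.01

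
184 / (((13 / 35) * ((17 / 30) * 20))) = 9660/221 = 43.71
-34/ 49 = -0.69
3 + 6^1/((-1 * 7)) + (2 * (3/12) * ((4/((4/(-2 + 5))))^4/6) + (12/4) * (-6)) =-255/28 = -9.11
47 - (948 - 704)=-197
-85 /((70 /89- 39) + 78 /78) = 7565/3312 = 2.28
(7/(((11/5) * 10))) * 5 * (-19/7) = -95/22 = -4.32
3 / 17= 0.18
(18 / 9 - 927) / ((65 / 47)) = -668.85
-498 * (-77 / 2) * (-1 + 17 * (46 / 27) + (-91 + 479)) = 71777321/9 = 7975257.89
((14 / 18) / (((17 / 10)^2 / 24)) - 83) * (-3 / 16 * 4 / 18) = 66361/20808 = 3.19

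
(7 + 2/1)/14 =9/14 = 0.64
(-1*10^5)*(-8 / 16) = 50000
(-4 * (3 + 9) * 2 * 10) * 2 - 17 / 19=-36497/19 = -1920.89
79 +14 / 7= 81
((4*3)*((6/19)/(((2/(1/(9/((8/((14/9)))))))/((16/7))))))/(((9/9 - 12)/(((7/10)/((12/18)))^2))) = -1296/5225 = -0.25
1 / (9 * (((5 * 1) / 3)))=1/15 = 0.07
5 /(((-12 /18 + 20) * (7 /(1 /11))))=15/4466 = 0.00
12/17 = 0.71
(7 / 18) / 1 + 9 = 9.39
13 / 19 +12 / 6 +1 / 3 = 172/57 = 3.02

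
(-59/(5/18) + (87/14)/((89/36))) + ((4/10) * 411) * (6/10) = -1732662/15575 = -111.25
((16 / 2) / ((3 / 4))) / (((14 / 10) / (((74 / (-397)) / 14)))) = -5920/58359 = -0.10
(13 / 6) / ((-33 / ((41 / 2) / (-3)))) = 533/1188 = 0.45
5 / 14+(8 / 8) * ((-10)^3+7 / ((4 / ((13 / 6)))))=-167303/168 = -995.85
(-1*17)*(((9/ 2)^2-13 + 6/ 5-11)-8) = 3587/20 = 179.35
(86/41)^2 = 7396/1681 = 4.40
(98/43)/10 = 49/215 = 0.23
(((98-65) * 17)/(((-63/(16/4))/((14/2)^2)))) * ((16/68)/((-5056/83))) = 6391/948 = 6.74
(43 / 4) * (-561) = -24123/4 = -6030.75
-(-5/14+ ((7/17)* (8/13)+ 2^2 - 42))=117893/3094 = 38.10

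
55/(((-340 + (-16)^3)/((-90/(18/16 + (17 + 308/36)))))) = 89100/2130389 = 0.04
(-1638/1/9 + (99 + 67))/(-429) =16/429 = 0.04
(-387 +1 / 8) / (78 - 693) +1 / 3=947/984 = 0.96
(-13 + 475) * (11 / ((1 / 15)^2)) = 1143450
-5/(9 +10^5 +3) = -5/100012 = 0.00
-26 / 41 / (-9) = 26/369 = 0.07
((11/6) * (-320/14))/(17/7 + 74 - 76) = -880/9 = -97.78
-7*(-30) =210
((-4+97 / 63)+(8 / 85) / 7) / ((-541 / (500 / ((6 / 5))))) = 3275750/1738233 = 1.88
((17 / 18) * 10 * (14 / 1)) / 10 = 119/9 = 13.22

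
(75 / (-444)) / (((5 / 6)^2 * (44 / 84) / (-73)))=13797/407 = 33.90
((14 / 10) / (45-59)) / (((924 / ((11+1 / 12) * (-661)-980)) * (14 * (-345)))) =-14239/76507200 = 0.00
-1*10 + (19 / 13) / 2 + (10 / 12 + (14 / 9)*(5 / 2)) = -532/117 = -4.55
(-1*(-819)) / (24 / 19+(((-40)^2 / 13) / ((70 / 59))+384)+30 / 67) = 94875417/56699030 = 1.67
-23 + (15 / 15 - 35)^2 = 1133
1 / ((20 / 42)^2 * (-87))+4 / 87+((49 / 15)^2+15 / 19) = 5680967/495900 = 11.46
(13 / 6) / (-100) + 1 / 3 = 187/600 = 0.31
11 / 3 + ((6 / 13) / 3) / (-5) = 709/195 = 3.64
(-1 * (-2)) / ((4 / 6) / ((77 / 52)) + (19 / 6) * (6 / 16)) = 7392/6053 = 1.22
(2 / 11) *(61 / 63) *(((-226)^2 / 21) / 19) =6231272/276507 = 22.54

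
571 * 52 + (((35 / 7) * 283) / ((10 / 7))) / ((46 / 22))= 1387623/46 = 30165.72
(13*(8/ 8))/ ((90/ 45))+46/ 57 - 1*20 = -1447/114 = -12.69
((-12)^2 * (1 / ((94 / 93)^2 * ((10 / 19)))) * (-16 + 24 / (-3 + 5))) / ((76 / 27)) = -4203414/11045 = -380.57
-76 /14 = -38/7 = -5.43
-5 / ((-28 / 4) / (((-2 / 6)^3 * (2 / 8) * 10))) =-25/378 = -0.07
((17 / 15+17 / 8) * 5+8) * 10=2915/12 = 242.92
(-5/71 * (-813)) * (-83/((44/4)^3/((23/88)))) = -0.93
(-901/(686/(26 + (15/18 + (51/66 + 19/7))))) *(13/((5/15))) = -41018926/26411 = -1553.10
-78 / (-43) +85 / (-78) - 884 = -2962507/3354 = -883.28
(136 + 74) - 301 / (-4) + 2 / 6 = 3427/12 = 285.58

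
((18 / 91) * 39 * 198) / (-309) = -4.94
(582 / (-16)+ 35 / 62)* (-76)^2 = -6412082/31 = -206841.35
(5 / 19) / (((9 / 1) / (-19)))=-5/9 = -0.56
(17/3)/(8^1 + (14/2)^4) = 17/7227 = 0.00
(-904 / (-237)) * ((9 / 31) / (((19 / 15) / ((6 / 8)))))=30510/46531 = 0.66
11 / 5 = 2.20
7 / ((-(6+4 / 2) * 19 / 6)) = -21/76 = -0.28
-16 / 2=-8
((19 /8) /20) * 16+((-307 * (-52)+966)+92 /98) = 8297091/490 = 16932.84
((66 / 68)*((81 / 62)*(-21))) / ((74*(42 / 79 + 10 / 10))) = -403137/1715912 = -0.23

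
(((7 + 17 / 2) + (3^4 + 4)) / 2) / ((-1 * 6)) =-67/8 = -8.38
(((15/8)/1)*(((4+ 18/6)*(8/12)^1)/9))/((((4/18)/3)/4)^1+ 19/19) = 21/22 = 0.95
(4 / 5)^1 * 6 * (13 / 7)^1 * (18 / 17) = 5616/595 = 9.44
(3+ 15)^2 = 324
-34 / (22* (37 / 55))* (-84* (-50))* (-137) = 1321864.86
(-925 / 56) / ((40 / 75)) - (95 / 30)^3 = -758729/12096 = -62.73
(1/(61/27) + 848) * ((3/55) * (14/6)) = 6587/61 = 107.98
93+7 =100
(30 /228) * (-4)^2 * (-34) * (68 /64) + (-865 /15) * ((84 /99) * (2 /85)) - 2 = -12663517/159885 = -79.20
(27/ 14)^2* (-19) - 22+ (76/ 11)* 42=425839/2156 = 197.51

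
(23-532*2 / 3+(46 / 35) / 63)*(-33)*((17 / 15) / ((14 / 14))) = 136749173/11025 = 12403.55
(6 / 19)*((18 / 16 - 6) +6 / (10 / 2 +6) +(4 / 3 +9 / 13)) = -7907/10868 = -0.73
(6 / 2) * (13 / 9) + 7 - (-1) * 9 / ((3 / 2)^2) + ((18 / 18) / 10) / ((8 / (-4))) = 917/60 = 15.28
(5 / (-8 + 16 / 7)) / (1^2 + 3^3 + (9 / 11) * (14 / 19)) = -209/6832 = -0.03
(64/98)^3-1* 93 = -10908589/117649 = -92.72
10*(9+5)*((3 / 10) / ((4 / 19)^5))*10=259990395/256 = 1015587.48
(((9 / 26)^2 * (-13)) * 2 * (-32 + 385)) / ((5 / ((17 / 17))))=-28593/130 = -219.95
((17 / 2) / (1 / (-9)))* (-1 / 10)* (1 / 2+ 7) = 459/8 = 57.38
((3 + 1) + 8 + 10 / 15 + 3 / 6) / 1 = 13.17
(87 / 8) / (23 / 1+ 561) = 87/4672 = 0.02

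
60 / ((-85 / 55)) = -660/17 = -38.82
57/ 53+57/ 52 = 5985/2756 = 2.17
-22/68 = -11/34 = -0.32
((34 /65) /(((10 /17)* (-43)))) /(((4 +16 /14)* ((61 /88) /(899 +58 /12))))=-120678019/23016825 = -5.24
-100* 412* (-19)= 782800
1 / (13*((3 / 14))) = 14/39 = 0.36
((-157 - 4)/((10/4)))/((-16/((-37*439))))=-2615123/40 = -65378.08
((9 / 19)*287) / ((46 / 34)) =43911/437 = 100.48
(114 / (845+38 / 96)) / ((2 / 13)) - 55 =-2196277/40579 = -54.12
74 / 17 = 4.35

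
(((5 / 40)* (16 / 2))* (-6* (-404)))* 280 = 678720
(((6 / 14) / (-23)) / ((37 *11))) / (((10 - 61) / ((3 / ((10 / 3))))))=9/11139590 = 0.00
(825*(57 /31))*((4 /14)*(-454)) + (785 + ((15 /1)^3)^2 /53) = 217762810/11501 = 18934.25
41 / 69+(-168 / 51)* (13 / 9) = -14653/3519 = -4.16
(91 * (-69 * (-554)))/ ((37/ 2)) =6957132/37 = 188030.59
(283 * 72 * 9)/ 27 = 6792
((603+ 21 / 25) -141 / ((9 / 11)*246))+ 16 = 11423123/18450 = 619.14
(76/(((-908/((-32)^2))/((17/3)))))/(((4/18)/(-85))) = 185774.80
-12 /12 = -1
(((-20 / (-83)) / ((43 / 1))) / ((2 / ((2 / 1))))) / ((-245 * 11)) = -4/1923691 = 0.00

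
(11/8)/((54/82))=451/216 = 2.09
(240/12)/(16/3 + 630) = 0.03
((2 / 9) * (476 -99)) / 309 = 754/2781 = 0.27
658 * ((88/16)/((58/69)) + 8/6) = 901789/174 = 5182.70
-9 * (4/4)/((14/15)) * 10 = -675/7 = -96.43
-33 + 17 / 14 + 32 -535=-7487/14 = -534.79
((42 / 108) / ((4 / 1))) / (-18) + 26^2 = 876089/1296 = 675.99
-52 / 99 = -0.53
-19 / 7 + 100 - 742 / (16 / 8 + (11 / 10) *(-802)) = 3023051/30807 = 98.13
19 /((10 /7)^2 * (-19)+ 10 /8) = -3724/7355 = -0.51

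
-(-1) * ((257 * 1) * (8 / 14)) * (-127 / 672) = -27.75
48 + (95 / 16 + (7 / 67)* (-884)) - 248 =-307043/1072 = -286.42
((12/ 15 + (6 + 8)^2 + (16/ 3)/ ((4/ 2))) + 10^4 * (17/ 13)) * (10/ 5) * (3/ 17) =304576/65 = 4685.78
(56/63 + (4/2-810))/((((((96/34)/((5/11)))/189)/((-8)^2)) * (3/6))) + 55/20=-138306439/44 = -3143328.16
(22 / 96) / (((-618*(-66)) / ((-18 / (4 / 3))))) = -1/13184 = 0.00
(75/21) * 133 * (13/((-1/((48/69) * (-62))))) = 6125600/23 = 266330.43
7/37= 0.19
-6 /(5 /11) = -66/5 = -13.20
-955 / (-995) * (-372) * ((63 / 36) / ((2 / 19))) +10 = -2358499/398 = -5925.88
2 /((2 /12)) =12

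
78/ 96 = 13/16 = 0.81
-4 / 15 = -0.27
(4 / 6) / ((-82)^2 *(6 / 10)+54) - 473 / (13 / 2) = -29007133/398619 = -72.77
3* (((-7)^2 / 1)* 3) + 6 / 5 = 2211/5 = 442.20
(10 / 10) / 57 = 1/57 = 0.02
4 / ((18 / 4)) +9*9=737/9 = 81.89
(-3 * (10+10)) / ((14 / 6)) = -180/7 = -25.71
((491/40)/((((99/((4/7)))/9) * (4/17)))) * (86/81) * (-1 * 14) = -358921/8910 = -40.28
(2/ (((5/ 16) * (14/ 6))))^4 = 84934656/1500625 = 56.60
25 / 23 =1.09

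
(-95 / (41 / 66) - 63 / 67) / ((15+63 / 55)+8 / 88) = -23247015/2453071 = -9.48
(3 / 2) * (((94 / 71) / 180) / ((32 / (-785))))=-7379/27264 = -0.27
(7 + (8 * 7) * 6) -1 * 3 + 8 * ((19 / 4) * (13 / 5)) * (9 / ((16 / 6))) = 13469/20 = 673.45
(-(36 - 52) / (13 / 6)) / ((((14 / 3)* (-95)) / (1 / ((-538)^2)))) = -36/625560845 = 0.00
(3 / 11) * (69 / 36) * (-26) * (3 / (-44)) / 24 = 299/7744 = 0.04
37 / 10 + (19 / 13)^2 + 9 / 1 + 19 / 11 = 307913/18590 = 16.56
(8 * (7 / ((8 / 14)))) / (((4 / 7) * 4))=343/8 = 42.88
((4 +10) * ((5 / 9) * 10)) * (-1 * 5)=-3500/9 = -388.89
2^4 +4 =20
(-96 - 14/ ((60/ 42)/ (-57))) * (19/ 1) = 43947/5 = 8789.40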